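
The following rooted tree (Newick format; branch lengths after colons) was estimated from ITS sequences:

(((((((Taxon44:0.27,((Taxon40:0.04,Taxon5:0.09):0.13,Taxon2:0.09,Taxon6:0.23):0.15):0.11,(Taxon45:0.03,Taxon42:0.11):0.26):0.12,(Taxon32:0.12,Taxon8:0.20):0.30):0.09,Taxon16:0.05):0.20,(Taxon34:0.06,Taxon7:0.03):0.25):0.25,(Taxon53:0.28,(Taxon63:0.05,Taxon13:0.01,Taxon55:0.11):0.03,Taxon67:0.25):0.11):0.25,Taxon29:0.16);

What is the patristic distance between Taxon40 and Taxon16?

0.69

The path runs Taxon40 → … → MRCA → … → Taxon16; the MRCA is the node subtending ((((Taxon44,((Taxon40,Taxon5),Taxon2,Taxon6)),(Taxon45,Taxon42)),(Taxon32,Taxon8)),Taxon16).
Branch lengths along that path: 0.04 + 0.13 + 0.15 + 0.11 + 0.12 + 0.09 + 0.05 = 0.69.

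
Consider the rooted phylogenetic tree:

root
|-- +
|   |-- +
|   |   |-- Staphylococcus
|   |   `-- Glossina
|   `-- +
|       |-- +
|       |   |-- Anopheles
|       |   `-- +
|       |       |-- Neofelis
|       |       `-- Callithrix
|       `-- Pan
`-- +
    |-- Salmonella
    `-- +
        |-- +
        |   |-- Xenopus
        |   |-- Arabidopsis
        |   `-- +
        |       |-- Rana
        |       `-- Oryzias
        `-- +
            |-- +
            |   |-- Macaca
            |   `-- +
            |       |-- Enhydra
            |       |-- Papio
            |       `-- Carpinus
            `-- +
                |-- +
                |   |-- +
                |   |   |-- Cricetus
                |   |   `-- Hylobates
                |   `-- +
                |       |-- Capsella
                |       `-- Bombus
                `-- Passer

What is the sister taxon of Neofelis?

Callithrix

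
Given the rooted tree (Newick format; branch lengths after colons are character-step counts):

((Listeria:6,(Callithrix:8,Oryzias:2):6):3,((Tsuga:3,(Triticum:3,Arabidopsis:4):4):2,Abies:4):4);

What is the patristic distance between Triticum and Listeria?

22

The path runs Triticum → … → MRCA → … → Listeria; the MRCA is the root of the tree.
Branch lengths along that path: 3 + 4 + 2 + 4 + 3 + 6 = 22.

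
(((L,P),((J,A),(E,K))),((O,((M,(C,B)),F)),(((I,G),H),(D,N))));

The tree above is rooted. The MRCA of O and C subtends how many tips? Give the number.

The MRCA of O and C is the node subtending (O,((M,(C,B)),F)).
That clade contains 5 terminal taxa: B, C, F, M, O.

5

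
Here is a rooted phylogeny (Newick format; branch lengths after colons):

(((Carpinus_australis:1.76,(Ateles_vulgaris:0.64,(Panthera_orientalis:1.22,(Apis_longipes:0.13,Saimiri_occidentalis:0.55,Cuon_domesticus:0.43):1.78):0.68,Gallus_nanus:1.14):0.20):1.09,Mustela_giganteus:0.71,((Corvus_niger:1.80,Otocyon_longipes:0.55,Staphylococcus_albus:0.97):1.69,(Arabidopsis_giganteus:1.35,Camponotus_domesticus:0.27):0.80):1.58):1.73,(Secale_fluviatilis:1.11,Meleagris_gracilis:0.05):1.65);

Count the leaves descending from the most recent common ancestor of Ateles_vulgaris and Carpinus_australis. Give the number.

7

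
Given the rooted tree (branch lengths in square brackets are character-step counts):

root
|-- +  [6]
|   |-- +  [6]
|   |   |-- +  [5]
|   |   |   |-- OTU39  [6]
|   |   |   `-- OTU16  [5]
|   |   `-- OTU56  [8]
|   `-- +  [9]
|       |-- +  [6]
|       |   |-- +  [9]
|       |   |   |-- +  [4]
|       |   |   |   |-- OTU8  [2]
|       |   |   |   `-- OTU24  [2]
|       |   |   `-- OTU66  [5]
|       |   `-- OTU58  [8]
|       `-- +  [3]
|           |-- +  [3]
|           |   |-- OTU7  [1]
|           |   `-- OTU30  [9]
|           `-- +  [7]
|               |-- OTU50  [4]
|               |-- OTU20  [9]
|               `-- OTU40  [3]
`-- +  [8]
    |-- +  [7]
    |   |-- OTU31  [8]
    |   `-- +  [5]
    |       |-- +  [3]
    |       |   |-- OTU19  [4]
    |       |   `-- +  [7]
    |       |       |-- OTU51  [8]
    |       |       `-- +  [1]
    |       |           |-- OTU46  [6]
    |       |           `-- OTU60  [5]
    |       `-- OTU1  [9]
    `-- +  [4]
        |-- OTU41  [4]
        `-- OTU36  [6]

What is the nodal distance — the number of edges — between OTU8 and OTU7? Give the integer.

7

The MRCA of OTU8 and OTU7 is the node subtending ((((OTU8,OTU24),OTU66),OTU58),((OTU7,OTU30),(OTU50,OTU20,OTU40))).
From OTU8 up to that node: 4 branches. From OTU7 up to the same node: 3 branches. Total: 4 + 3 = 7.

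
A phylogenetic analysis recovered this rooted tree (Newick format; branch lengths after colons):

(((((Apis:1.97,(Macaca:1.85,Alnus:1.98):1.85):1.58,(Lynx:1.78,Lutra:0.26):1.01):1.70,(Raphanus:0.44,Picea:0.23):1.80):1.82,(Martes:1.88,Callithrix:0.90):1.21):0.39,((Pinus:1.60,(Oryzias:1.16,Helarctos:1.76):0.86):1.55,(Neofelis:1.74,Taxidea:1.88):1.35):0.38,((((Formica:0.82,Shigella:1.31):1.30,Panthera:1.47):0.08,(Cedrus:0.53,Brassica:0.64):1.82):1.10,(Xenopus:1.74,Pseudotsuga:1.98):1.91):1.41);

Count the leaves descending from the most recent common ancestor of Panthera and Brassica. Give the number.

5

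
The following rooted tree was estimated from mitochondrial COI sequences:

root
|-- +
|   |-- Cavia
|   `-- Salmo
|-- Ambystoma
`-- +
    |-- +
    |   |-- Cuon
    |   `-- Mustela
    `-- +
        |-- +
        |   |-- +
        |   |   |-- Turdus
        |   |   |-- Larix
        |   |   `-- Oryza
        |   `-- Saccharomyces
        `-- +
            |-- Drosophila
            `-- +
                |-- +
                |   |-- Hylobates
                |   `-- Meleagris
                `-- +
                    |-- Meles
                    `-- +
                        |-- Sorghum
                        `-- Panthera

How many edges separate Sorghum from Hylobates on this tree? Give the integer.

The MRCA of Sorghum and Hylobates is the node subtending ((Hylobates,Meleagris),(Meles,(Sorghum,Panthera))).
From Sorghum up to that node: 3 branches. From Hylobates up to the same node: 2 branches. Total: 3 + 2 = 5.

5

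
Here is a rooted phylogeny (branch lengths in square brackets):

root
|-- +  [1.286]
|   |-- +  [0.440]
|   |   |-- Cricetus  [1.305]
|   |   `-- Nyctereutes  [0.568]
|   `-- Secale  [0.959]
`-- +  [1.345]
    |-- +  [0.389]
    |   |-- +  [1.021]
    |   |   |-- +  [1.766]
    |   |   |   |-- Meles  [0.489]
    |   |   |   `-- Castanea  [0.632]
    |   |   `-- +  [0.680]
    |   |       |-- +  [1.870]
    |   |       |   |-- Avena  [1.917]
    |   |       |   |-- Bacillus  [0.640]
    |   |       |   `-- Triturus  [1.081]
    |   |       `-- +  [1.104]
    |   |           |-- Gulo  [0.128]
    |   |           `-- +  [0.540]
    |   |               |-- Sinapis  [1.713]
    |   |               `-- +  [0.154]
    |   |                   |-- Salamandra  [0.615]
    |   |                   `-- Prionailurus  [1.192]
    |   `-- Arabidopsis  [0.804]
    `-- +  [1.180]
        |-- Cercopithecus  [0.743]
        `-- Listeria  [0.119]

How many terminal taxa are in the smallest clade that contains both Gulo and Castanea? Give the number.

The MRCA of Gulo and Castanea is the node subtending ((Meles,Castanea),((Avena,Bacillus,Triturus),(Gulo,(Sinapis,(Salamandra,Prionailurus))))).
That clade contains 9 terminal taxa: Avena, Bacillus, Castanea, Gulo, Meles, Prionailurus, Salamandra, Sinapis, Triturus.

9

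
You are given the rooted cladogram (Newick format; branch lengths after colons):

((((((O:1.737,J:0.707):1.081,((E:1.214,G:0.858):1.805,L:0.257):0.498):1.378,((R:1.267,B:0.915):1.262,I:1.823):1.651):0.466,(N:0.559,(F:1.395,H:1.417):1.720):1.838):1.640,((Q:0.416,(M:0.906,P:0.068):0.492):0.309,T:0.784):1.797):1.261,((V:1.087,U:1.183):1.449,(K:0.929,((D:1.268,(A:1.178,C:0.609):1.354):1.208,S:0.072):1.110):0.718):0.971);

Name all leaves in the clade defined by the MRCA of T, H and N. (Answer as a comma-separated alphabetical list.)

B, E, F, G, H, I, J, L, M, N, O, P, Q, R, T

Tracing T: it sits inside ((Q,(M,P)),T).
Tracing H: it sits inside (F,H).
Tracing N: it sits inside (N,(F,H)).
The smallest clade enclosing all 3 is (((((O,J),((E,G),L)),((R,B),I)),(N,(F,H))),((Q,(M,P)),T)); the answer is its 15 terminal taxa in alphabetical order.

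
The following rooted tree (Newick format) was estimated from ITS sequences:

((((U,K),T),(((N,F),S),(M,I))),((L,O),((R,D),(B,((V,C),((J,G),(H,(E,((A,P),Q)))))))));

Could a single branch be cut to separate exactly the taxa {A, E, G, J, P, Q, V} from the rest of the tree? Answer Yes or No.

The MRCA of the listed taxa subtends ((V,C),((J,G),(H,(E,((A,P),Q))))).
That clade also contains C, H, which are not in the proposed group, so the group is not monophyletic.

No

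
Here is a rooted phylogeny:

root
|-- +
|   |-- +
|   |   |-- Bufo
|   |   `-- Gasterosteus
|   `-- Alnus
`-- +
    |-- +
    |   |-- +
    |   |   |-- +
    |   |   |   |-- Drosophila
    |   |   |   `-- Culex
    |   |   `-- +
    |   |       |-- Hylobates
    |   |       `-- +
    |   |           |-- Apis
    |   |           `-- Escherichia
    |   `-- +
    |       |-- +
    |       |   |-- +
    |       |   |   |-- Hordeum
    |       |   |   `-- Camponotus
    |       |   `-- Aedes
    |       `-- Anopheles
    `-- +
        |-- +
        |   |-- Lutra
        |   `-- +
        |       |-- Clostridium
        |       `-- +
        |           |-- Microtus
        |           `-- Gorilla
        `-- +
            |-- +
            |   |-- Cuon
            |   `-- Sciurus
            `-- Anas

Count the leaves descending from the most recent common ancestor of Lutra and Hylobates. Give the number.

The MRCA of Lutra and Hylobates is the node subtending ((((Drosophila,Culex),(Hylobates,(Apis,Escherichia))),(((Hordeum,Camponotus),Aedes),Anopheles)),((Lutra,(Clostridium,(Microtus,Gorilla))),((Cuon,Sciurus),Anas))).
That clade contains 16 terminal taxa: Aedes, Anas, Anopheles, Apis, Camponotus, Clostridium, Culex, Cuon, Drosophila, Escherichia, Gorilla, Hordeum, Hylobates, Lutra, Microtus, Sciurus.

16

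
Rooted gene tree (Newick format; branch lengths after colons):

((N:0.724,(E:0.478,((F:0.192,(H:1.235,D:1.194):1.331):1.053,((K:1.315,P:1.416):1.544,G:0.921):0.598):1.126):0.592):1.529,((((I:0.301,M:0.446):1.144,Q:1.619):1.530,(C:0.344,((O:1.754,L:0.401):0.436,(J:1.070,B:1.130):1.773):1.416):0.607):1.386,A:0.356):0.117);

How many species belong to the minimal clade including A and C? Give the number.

9

The MRCA of A and C is the node subtending ((((I,M),Q),(C,((O,L),(J,B)))),A).
That clade contains 9 terminal taxa: A, B, C, I, J, L, M, O, Q.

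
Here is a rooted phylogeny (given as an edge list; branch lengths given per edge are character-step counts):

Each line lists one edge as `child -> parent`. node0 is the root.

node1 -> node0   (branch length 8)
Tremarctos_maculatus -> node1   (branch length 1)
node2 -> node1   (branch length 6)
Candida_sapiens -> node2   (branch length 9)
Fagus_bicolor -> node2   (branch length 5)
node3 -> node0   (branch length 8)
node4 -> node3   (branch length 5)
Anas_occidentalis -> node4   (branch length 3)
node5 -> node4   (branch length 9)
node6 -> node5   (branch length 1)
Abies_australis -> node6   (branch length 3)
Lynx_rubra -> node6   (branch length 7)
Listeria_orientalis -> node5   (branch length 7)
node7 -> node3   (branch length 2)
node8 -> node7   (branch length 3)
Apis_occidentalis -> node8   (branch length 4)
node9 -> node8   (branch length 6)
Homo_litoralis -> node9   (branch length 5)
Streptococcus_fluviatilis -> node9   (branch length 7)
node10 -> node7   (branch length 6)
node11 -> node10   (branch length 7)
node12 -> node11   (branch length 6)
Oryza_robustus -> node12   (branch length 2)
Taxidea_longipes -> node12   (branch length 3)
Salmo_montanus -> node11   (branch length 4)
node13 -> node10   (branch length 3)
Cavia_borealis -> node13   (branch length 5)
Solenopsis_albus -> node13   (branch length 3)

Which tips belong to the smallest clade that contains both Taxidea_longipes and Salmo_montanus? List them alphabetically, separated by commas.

Tracing Taxidea_longipes: it sits inside (Oryza_robustus,Taxidea_longipes).
Tracing Salmo_montanus: it sits inside ((Oryza_robustus,Taxidea_longipes),Salmo_montanus).
The smallest clade enclosing both is ((Oryza_robustus,Taxidea_longipes),Salmo_montanus); the answer is its 3 terminal taxa in alphabetical order.

Oryza_robustus, Salmo_montanus, Taxidea_longipes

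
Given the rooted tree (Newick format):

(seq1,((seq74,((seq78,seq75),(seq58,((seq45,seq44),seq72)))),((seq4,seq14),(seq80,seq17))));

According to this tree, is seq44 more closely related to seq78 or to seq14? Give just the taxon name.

The MRCA of seq44 and seq78 subtends ((seq78,seq75),(seq58,((seq45,seq44),seq72))) (6 taxa).
The MRCA of seq44 and seq14 subtends ((seq74,((seq78,seq75),(seq58,((seq45,seq44),seq72)))),((seq4,seq14),(seq80,seq17))) (11 taxa).
The first is nested inside the second, so seq44 shares a more recent common ancestor with seq78.

seq78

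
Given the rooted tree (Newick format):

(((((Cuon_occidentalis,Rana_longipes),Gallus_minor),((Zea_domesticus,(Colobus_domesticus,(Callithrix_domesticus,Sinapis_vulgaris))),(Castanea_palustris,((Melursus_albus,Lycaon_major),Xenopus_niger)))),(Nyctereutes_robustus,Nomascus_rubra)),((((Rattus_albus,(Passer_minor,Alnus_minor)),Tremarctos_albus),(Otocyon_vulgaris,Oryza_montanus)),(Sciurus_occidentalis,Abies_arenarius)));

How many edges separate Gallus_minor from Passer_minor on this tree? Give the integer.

10

The MRCA of Gallus_minor and Passer_minor is the root of the tree.
From Gallus_minor up to that node: 4 branches. From Passer_minor up to the same node: 6 branches. Total: 4 + 6 = 10.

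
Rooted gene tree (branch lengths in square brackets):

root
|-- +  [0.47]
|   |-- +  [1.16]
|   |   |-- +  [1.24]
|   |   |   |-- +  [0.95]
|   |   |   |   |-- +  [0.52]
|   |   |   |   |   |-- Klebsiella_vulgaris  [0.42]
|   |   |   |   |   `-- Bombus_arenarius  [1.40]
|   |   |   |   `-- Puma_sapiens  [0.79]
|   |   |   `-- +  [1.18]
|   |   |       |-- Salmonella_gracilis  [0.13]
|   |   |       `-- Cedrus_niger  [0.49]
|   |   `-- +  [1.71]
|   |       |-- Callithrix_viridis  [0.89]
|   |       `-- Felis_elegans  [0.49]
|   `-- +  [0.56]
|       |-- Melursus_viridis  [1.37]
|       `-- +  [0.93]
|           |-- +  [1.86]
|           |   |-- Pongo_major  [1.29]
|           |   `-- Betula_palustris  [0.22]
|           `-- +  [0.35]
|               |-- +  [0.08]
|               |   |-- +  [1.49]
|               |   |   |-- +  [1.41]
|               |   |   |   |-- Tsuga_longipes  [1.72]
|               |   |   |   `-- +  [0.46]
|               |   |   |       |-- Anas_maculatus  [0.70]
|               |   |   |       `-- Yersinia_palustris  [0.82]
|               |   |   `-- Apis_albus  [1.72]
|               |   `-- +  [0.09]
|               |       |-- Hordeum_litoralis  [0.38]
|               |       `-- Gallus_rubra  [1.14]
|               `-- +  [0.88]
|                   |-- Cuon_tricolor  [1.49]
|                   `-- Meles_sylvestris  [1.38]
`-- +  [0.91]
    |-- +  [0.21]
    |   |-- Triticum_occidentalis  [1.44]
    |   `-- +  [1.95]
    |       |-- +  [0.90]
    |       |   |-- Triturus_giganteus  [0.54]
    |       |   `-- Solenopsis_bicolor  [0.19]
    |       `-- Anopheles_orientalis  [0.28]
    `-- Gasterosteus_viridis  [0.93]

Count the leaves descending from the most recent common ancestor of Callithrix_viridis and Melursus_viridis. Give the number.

18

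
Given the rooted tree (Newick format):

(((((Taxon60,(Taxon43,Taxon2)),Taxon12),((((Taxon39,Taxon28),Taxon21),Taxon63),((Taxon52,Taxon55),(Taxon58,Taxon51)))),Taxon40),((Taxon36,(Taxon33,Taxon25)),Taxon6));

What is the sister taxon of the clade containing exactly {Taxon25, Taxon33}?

The clade containing exactly {Taxon25, Taxon33} attaches to the tree at the node subtending (Taxon36,(Taxon33,Taxon25)).
The other lineage descending from that same node — the sister group — is the single tip Taxon36.

Taxon36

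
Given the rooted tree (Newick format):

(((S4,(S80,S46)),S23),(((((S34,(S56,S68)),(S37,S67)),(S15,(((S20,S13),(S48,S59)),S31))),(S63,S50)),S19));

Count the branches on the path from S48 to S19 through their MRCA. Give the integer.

The MRCA of S48 and S19 is the node subtending (((((S34,(S56,S68)),(S37,S67)),(S15,(((S20,S13),(S48,S59)),S31))),(S63,S50)),S19).
From S48 up to that node: 7 branches. From S19 up to the same node: 1 branch. Total: 7 + 1 = 8.

8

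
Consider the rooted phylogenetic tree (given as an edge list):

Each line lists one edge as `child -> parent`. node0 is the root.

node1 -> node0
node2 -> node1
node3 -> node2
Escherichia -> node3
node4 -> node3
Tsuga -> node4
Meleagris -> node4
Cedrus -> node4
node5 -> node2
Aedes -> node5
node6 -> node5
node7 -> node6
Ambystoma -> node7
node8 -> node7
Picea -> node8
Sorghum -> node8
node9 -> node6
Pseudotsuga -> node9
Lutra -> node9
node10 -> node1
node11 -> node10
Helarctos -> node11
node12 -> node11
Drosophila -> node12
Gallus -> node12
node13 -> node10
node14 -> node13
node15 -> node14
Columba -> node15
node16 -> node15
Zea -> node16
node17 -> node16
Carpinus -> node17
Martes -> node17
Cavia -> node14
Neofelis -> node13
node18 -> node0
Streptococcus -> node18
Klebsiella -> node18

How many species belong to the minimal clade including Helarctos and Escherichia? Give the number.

19

The MRCA of Helarctos and Escherichia is the node subtending (((Escherichia,(Tsuga,Meleagris,Cedrus)),(Aedes,((Ambystoma,(Picea,Sorghum)),(Pseudotsuga,Lutra)))),((Helarctos,(Drosophila,Gallus)),(((Columba,(Zea,(Carpinus,Martes))),Cavia),Neofelis))).
That clade contains 19 terminal taxa: Aedes, Ambystoma, Carpinus, Cavia, Cedrus, Columba, Drosophila, Escherichia, Gallus, Helarctos, Lutra, Martes, Meleagris, Neofelis, Picea, Pseudotsuga, Sorghum, Tsuga, Zea.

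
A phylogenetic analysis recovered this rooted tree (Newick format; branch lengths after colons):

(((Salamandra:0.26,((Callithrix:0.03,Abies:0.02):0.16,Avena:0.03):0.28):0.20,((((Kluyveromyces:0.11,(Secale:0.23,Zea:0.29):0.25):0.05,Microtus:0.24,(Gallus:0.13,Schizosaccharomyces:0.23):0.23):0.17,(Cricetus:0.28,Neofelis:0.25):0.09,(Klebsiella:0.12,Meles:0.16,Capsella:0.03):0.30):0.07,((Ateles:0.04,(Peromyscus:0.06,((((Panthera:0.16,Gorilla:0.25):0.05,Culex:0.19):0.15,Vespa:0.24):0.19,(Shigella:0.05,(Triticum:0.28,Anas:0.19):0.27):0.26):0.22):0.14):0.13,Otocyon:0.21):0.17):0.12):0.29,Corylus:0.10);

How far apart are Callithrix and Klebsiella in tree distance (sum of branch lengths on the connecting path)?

1.28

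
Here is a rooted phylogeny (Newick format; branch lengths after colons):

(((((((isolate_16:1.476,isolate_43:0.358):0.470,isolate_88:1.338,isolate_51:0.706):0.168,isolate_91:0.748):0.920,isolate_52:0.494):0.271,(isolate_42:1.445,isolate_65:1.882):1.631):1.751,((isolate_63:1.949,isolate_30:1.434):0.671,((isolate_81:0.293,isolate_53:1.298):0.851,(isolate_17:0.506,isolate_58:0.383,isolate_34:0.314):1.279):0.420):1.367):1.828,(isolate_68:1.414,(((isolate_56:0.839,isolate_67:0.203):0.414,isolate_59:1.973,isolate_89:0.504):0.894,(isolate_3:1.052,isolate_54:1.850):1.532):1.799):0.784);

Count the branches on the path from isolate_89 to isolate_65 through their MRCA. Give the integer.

The MRCA of isolate_89 and isolate_65 is the root of the tree.
From isolate_89 up to that node: 4 branches. From isolate_65 up to the same node: 4 branches. Total: 4 + 4 = 8.

8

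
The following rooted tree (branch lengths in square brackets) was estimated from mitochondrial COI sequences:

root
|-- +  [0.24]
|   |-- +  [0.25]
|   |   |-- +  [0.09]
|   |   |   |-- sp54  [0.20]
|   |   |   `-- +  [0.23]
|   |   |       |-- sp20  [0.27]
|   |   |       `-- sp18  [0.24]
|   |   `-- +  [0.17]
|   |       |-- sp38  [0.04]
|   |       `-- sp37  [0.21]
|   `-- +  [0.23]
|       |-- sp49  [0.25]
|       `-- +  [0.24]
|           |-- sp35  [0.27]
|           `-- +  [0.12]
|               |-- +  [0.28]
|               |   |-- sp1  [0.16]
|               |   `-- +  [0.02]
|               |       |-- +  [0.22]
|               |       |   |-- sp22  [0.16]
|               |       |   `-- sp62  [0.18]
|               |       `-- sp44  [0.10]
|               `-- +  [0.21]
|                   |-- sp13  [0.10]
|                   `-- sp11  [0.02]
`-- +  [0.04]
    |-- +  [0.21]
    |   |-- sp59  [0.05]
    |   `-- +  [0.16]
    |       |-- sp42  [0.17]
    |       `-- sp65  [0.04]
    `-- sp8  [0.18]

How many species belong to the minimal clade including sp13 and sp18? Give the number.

13

The MRCA of sp13 and sp18 is the node subtending (((sp54,(sp20,sp18)),(sp38,sp37)),(sp49,(sp35,((sp1,((sp22,sp62),sp44)),(sp13,sp11))))).
That clade contains 13 terminal taxa: sp1, sp11, sp13, sp18, sp20, sp22, sp35, sp37, sp38, sp44, sp49, sp54, sp62.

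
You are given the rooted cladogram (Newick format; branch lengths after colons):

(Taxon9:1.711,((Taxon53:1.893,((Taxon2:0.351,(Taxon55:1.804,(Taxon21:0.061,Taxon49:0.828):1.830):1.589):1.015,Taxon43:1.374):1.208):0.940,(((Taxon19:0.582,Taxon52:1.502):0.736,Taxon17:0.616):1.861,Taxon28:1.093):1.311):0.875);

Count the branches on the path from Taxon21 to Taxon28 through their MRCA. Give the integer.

8

The MRCA of Taxon21 and Taxon28 is the node subtending ((Taxon53,((Taxon2,(Taxon55,(Taxon21,Taxon49))),Taxon43)),(((Taxon19,Taxon52),Taxon17),Taxon28)).
From Taxon21 up to that node: 6 branches. From Taxon28 up to the same node: 2 branches. Total: 6 + 2 = 8.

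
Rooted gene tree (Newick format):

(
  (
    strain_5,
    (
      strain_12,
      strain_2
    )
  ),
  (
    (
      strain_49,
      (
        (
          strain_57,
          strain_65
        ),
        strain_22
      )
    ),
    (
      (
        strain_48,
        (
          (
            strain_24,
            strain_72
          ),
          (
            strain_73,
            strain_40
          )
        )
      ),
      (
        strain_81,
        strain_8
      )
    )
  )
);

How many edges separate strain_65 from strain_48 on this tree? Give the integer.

The MRCA of strain_65 and strain_48 is the node subtending ((strain_49,((strain_57,strain_65),strain_22)),((strain_48,((strain_24,strain_72),(strain_73,strain_40))),(strain_81,strain_8))).
From strain_65 up to that node: 4 branches. From strain_48 up to the same node: 3 branches. Total: 4 + 3 = 7.

7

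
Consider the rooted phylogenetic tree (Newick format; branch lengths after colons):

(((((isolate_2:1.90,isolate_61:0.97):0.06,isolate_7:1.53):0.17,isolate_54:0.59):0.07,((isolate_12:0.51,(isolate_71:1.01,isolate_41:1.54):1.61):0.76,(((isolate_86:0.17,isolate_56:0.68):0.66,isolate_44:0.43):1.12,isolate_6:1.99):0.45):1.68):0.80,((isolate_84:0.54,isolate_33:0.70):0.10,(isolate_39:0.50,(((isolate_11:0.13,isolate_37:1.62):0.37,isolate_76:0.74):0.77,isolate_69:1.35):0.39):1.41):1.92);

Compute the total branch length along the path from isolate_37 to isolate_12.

10.23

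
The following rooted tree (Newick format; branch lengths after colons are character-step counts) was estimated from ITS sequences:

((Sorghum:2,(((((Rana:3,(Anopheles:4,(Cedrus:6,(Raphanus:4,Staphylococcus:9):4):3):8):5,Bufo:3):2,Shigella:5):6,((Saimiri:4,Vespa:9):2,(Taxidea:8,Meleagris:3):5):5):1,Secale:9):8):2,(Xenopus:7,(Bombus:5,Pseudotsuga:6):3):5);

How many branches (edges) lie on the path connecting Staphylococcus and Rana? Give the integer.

The MRCA of Staphylococcus and Rana is the node subtending (Rana,(Anopheles,(Cedrus,(Raphanus,Staphylococcus)))).
From Staphylococcus up to that node: 4 branches. From Rana up to the same node: 1 branch. Total: 4 + 1 = 5.

5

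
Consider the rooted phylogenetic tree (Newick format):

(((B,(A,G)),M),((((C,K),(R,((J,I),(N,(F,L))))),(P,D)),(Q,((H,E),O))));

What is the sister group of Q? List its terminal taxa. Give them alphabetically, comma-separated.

Q attaches to the tree at the node subtending (Q,((H,E),O)).
The other lineage descending from that same node — the sister group — is ((H,E),O); its 3 tips in alphabetical order are the answer.

E, H, O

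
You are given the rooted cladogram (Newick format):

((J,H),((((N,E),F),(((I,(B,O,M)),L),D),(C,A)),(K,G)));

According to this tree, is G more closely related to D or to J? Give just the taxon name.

D

The MRCA of G and D subtends ((((N,E),F),(((I,(B,O,M)),L),D),(C,A)),(K,G)) (13 taxa).
The MRCA of G and J is the root, subtending the entire tree (15 taxa).
The first is nested inside the second, so G shares a more recent common ancestor with D.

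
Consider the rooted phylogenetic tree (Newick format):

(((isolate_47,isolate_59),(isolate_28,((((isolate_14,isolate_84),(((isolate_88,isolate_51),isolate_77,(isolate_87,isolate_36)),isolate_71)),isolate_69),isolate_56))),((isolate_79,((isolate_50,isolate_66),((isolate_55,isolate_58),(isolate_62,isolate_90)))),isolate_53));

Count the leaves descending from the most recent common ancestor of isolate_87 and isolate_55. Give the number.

The MRCA of isolate_87 and isolate_55 is the root, so the clade is the entire tree.
That clade contains 21 terminal taxa: isolate_14, isolate_28, isolate_36, isolate_47, isolate_50, isolate_51, isolate_53, isolate_55, isolate_56, isolate_58, isolate_59, isolate_62, isolate_66, isolate_69, isolate_71, isolate_77, isolate_79, isolate_84, isolate_87, isolate_88, isolate_90.

21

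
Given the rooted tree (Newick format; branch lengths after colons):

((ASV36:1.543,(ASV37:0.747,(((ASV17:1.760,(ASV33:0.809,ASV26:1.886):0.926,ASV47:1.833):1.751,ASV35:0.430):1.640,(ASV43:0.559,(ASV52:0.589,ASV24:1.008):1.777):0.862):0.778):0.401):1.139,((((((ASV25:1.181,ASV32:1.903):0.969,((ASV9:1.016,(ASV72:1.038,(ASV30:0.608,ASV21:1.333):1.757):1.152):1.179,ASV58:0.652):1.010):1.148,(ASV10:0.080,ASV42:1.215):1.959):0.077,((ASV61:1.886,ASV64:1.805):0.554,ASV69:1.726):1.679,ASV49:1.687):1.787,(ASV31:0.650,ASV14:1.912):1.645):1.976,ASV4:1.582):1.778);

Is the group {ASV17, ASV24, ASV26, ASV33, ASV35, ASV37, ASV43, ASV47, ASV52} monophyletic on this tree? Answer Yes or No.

Yes

The most recent common ancestor of these taxa subtends (ASV37,(((ASV17,(ASV33,ASV26),ASV47),ASV35),(ASV43,(ASV52,ASV24)))).
That clade has exactly 9 tips — every listed taxon and nothing else — so the group is monophyletic.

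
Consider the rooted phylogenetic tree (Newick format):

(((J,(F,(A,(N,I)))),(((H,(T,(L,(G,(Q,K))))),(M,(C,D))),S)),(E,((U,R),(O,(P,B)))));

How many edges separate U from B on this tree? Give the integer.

The MRCA of U and B is the node subtending ((U,R),(O,(P,B))).
From U up to that node: 2 branches. From B up to the same node: 3 branches. Total: 2 + 3 = 5.

5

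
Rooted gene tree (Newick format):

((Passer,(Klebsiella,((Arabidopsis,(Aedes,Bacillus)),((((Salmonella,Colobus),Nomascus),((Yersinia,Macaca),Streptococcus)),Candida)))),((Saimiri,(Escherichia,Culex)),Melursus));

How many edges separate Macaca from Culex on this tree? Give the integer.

The MRCA of Macaca and Culex is the root of the tree.
From Macaca up to that node: 8 branches. From Culex up to the same node: 4 branches. Total: 8 + 4 = 12.

12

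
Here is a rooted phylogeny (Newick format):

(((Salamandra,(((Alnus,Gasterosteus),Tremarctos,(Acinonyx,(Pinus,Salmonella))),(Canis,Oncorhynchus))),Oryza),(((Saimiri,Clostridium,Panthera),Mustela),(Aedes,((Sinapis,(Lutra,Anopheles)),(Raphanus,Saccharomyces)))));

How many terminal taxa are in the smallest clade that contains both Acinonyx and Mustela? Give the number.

20

The MRCA of Acinonyx and Mustela is the root, so the clade is the entire tree.
That clade contains 20 terminal taxa: Acinonyx, Aedes, Alnus, Anopheles, Canis, Clostridium, Gasterosteus, Lutra, Mustela, Oncorhynchus, Oryza, Panthera, Pinus, Raphanus, Saccharomyces, Saimiri, Salamandra, Salmonella, Sinapis, Tremarctos.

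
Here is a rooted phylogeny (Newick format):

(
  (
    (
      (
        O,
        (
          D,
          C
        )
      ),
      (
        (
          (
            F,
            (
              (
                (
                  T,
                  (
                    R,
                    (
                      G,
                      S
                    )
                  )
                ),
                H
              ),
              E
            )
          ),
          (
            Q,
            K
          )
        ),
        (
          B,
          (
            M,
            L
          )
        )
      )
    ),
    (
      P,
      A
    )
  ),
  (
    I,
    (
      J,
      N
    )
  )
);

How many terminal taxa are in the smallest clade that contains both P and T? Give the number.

17

The MRCA of P and T is the node subtending (((O,(D,C)),(((F,(((T,(R,(G,S))),H),E)),(Q,K)),(B,(M,L)))),(P,A)).
That clade contains 17 terminal taxa: A, B, C, D, E, F, G, H, K, L, M, O, P, Q, R, S, T.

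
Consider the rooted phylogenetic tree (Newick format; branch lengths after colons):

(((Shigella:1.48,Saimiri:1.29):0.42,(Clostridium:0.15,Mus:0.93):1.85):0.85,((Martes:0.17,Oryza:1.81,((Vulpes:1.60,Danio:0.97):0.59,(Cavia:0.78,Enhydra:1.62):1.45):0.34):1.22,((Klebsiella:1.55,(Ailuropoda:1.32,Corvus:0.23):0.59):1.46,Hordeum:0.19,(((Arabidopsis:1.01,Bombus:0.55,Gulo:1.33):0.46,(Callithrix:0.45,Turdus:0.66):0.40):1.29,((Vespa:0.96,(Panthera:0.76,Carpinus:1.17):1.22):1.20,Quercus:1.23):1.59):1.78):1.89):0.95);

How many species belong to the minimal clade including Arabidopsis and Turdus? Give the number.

5

The MRCA of Arabidopsis and Turdus is the node subtending ((Arabidopsis,Bombus,Gulo),(Callithrix,Turdus)).
That clade contains 5 terminal taxa: Arabidopsis, Bombus, Callithrix, Gulo, Turdus.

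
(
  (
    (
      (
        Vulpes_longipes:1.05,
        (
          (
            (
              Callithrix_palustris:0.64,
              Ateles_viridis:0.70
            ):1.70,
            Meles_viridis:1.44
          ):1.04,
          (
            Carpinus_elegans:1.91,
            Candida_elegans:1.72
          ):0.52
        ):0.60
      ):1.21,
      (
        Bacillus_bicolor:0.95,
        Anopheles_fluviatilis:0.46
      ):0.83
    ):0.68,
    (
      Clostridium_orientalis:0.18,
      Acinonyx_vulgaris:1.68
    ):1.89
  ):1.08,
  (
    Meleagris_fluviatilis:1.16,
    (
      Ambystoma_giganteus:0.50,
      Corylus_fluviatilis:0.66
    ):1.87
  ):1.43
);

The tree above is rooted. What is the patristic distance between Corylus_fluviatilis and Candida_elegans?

9.77

The path runs Corylus_fluviatilis → … → MRCA → … → Candida_elegans; the MRCA is the root of the tree.
Branch lengths along that path: 0.66 + 1.87 + 1.43 + 1.08 + 0.68 + 1.21 + 0.60 + 0.52 + 1.72 = 9.77.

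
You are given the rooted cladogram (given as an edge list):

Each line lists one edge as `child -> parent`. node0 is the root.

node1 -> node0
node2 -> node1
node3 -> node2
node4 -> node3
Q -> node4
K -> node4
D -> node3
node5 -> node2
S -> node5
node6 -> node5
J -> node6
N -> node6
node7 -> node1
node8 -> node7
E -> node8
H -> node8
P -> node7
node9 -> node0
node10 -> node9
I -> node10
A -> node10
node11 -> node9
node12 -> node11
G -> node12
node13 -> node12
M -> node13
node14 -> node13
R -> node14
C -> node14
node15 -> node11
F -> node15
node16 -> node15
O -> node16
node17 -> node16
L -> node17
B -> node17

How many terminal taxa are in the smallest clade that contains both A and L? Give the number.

10

The MRCA of A and L is the node subtending ((I,A),((G,(M,(R,C))),(F,(O,(L,B))))).
That clade contains 10 terminal taxa: A, B, C, F, G, I, L, M, O, R.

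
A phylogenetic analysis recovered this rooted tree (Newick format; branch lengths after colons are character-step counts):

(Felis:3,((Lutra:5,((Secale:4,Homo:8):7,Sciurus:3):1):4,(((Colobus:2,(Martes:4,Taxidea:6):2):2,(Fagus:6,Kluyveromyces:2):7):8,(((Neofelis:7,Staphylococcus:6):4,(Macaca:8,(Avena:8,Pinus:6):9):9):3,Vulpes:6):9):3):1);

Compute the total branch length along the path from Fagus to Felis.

The path runs Fagus → … → MRCA → … → Felis; the MRCA is the root of the tree.
Branch lengths along that path: 6 + 7 + 8 + 3 + 1 + 3 = 28.

28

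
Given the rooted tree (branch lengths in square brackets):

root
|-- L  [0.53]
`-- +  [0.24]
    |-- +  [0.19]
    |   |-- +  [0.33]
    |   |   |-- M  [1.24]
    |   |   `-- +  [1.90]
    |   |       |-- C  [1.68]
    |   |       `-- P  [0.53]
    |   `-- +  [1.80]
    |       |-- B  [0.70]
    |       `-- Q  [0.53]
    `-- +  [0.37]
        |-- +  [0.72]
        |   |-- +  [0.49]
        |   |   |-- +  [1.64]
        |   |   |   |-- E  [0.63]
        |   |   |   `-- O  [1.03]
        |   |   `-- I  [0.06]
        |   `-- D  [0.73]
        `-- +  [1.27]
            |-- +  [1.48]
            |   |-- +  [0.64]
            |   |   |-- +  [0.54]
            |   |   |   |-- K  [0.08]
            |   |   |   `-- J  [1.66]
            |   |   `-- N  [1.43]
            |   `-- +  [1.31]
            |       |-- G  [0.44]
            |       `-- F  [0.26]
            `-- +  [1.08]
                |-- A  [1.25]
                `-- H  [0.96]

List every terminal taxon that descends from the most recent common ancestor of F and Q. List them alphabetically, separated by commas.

A, B, C, D, E, F, G, H, I, J, K, M, N, O, P, Q

Tracing F: it sits inside (G,F).
Tracing Q: it sits inside (B,Q).
The smallest clade enclosing both is (((M,(C,P)),(B,Q)),((((E,O),I),D),((((K,J),N),(G,F)),(A,H)))); the answer is its 16 terminal taxa in alphabetical order.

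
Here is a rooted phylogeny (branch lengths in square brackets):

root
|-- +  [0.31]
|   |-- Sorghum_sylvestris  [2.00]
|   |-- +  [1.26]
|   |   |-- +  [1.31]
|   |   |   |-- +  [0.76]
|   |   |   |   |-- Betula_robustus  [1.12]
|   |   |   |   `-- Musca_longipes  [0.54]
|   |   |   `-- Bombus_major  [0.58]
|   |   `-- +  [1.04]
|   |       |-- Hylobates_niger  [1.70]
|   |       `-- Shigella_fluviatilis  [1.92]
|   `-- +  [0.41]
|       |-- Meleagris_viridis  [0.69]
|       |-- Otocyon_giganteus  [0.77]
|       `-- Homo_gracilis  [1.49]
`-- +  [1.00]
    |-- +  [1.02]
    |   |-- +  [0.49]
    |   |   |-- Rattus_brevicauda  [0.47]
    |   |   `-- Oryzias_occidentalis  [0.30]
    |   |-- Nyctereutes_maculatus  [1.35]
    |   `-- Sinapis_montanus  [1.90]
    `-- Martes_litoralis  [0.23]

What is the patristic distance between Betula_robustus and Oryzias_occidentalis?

7.57

The path runs Betula_robustus → … → MRCA → … → Oryzias_occidentalis; the MRCA is the root of the tree.
Branch lengths along that path: 1.12 + 0.76 + 1.31 + 1.26 + 0.31 + 1.00 + 1.02 + 0.49 + 0.30 = 7.57.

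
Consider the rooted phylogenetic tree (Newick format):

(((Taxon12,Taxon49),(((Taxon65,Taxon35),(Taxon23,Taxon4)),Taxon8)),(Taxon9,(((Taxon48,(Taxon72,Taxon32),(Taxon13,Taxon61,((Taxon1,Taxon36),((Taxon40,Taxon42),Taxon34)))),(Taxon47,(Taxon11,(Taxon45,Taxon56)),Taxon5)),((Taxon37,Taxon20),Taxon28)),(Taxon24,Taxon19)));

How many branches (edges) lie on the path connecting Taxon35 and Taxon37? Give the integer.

The MRCA of Taxon35 and Taxon37 is the root of the tree.
From Taxon35 up to that node: 5 branches. From Taxon37 up to the same node: 5 branches. Total: 5 + 5 = 10.

10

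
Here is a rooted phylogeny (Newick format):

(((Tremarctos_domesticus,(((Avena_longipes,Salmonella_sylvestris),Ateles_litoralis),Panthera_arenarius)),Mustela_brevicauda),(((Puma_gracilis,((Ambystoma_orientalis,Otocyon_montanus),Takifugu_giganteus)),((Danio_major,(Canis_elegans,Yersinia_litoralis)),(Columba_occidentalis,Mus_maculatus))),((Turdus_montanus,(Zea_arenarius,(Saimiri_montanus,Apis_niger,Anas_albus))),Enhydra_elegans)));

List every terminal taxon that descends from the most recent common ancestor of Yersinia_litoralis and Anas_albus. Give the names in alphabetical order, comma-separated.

Tracing Yersinia_litoralis: it sits inside (Canis_elegans,Yersinia_litoralis).
Tracing Anas_albus: it sits inside (Saimiri_montanus,Apis_niger,Anas_albus).
The smallest clade enclosing both is (((Puma_gracilis,((Ambystoma_orientalis,Otocyon_montanus),Takifugu_giganteus)),((Danio_major,(Canis_elegans,Yersinia_litoralis)),(Columba_occidentalis,Mus_maculatus))),((Turdus_montanus,(Zea_arenarius,(Saimiri_montanus,Apis_niger,Anas_albus))),Enhydra_elegans)); the answer is its 15 terminal taxa in alphabetical order.

Ambystoma_orientalis, Anas_albus, Apis_niger, Canis_elegans, Columba_occidentalis, Danio_major, Enhydra_elegans, Mus_maculatus, Otocyon_montanus, Puma_gracilis, Saimiri_montanus, Takifugu_giganteus, Turdus_montanus, Yersinia_litoralis, Zea_arenarius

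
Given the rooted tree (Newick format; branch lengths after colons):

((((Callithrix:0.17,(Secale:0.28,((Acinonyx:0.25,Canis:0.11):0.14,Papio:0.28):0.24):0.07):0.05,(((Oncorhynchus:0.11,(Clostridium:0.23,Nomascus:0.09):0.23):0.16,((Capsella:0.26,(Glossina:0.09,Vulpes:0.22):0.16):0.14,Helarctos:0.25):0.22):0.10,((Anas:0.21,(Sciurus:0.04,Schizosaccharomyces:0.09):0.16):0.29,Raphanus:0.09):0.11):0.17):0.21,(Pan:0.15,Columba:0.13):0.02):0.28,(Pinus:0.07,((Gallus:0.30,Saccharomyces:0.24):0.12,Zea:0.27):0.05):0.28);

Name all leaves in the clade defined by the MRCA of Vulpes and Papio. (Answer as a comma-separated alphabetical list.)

Tracing Vulpes: it sits inside (Glossina,Vulpes).
Tracing Papio: it sits inside ((Acinonyx,Canis),Papio).
The smallest clade enclosing both is ((Callithrix,(Secale,((Acinonyx,Canis),Papio))),(((Oncorhynchus,(Clostridium,Nomascus)),((Capsella,(Glossina,Vulpes)),Helarctos)),((Anas,(Sciurus,Schizosaccharomyces)),Raphanus))); the answer is its 16 terminal taxa in alphabetical order.

Acinonyx, Anas, Callithrix, Canis, Capsella, Clostridium, Glossina, Helarctos, Nomascus, Oncorhynchus, Papio, Raphanus, Schizosaccharomyces, Sciurus, Secale, Vulpes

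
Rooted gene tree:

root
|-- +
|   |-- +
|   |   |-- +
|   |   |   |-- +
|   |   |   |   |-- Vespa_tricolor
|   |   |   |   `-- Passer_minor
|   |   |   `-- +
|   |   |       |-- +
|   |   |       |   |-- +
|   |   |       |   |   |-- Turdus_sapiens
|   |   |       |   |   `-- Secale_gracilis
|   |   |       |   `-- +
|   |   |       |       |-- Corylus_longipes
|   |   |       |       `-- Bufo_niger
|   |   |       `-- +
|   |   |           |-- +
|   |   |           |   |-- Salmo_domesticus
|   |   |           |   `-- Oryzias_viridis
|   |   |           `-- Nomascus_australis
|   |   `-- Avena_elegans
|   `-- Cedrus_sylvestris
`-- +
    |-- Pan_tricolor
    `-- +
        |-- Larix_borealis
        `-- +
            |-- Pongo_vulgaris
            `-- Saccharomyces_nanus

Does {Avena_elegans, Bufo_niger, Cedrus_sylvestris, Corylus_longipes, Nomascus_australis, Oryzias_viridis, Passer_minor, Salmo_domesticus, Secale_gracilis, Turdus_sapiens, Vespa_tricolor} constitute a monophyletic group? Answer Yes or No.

The most recent common ancestor of these taxa subtends ((((Vespa_tricolor,Passer_minor),(((Turdus_sapiens,Secale_gracilis),(Corylus_longipes,Bufo_niger)),((Salmo_domesticus,Oryzias_viridis),Nomascus_australis))),Avena_elegans),Cedrus_sylvestris).
That clade has exactly 11 tips — every listed taxon and nothing else — so the group is monophyletic.

Yes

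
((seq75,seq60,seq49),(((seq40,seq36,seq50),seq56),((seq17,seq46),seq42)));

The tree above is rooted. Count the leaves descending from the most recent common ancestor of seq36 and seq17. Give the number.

7

The MRCA of seq36 and seq17 is the node subtending (((seq40,seq36,seq50),seq56),((seq17,seq46),seq42)).
That clade contains 7 terminal taxa: seq17, seq36, seq40, seq42, seq46, seq50, seq56.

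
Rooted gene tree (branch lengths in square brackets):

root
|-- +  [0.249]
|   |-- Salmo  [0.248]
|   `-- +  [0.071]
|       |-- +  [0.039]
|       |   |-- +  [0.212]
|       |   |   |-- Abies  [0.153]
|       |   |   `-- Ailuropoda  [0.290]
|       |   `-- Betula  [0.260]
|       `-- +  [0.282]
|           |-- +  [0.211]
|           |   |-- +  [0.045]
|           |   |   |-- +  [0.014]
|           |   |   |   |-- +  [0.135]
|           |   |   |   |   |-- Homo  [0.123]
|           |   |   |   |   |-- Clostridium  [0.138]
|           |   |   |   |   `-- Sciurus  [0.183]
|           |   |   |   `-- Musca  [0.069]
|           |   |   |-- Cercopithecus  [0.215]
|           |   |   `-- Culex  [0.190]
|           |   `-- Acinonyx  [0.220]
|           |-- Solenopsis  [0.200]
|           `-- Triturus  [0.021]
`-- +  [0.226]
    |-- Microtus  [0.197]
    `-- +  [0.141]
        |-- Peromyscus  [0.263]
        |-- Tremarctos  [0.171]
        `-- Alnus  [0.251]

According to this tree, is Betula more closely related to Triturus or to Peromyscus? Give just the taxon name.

Triturus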